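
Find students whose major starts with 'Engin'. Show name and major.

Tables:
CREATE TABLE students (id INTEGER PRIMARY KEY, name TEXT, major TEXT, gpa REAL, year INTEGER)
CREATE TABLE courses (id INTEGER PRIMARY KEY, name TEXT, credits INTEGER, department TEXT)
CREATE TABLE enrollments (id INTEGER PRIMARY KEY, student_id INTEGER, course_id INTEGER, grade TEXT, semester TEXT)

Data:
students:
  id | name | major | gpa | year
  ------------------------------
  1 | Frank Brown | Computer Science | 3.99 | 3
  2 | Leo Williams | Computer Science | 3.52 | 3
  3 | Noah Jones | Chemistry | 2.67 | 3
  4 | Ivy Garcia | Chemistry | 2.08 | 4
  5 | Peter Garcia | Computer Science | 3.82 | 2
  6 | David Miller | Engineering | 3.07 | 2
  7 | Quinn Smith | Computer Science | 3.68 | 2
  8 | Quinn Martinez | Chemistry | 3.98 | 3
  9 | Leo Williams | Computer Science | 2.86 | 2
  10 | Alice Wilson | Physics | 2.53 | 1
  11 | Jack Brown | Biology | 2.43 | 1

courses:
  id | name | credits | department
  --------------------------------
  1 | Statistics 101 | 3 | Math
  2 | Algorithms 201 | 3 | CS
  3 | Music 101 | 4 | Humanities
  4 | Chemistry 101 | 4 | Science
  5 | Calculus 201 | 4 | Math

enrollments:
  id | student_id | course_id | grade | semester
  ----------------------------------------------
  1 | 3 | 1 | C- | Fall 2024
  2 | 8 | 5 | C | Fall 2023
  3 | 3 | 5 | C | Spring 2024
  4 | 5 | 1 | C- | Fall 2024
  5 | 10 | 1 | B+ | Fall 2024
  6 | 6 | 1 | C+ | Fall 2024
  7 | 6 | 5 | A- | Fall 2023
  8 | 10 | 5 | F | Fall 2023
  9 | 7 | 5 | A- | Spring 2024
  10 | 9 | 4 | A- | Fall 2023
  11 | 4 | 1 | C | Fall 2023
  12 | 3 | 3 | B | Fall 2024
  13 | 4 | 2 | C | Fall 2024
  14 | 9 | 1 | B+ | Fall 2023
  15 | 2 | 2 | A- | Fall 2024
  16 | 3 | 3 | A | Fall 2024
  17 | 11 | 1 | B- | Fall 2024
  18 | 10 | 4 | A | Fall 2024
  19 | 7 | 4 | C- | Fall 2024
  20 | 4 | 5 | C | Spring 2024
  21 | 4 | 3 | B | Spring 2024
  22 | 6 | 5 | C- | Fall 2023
SELECT name, major FROM students WHERE major LIKE 'Engin%'

Execution result:
name | major
David Miller | Engineering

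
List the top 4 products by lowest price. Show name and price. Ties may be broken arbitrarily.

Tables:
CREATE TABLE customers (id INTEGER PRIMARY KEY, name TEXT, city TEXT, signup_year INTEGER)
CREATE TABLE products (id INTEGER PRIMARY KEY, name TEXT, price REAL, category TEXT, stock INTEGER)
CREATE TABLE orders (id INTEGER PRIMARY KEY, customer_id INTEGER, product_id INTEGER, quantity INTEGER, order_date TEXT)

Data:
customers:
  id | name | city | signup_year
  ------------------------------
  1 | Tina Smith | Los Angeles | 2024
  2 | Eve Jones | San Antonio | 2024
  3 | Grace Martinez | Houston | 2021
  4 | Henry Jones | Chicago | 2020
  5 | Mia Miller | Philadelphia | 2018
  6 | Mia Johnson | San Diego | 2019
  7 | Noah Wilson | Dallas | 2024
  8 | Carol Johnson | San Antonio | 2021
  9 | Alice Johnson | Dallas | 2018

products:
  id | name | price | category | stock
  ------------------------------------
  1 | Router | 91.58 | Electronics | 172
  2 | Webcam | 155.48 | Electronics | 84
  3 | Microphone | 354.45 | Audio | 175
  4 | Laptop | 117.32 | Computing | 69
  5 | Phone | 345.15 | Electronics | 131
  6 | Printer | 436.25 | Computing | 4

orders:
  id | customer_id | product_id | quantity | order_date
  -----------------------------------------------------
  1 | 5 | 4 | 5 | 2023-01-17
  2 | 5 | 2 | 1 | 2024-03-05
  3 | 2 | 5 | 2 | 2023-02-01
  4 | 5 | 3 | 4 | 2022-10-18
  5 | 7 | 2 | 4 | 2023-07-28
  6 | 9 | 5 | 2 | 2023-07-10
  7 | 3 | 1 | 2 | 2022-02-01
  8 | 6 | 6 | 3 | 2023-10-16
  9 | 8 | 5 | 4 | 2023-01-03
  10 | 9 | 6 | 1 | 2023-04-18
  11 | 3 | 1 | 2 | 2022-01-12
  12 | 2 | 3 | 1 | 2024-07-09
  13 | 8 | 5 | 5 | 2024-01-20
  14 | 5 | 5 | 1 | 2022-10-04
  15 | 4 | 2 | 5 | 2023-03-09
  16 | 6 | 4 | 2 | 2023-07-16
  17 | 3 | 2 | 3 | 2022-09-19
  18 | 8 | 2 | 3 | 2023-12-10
SELECT name, price FROM products ORDER BY price ASC LIMIT 4

Execution result:
name | price
Router | 91.58
Laptop | 117.32
Webcam | 155.48
Phone | 345.15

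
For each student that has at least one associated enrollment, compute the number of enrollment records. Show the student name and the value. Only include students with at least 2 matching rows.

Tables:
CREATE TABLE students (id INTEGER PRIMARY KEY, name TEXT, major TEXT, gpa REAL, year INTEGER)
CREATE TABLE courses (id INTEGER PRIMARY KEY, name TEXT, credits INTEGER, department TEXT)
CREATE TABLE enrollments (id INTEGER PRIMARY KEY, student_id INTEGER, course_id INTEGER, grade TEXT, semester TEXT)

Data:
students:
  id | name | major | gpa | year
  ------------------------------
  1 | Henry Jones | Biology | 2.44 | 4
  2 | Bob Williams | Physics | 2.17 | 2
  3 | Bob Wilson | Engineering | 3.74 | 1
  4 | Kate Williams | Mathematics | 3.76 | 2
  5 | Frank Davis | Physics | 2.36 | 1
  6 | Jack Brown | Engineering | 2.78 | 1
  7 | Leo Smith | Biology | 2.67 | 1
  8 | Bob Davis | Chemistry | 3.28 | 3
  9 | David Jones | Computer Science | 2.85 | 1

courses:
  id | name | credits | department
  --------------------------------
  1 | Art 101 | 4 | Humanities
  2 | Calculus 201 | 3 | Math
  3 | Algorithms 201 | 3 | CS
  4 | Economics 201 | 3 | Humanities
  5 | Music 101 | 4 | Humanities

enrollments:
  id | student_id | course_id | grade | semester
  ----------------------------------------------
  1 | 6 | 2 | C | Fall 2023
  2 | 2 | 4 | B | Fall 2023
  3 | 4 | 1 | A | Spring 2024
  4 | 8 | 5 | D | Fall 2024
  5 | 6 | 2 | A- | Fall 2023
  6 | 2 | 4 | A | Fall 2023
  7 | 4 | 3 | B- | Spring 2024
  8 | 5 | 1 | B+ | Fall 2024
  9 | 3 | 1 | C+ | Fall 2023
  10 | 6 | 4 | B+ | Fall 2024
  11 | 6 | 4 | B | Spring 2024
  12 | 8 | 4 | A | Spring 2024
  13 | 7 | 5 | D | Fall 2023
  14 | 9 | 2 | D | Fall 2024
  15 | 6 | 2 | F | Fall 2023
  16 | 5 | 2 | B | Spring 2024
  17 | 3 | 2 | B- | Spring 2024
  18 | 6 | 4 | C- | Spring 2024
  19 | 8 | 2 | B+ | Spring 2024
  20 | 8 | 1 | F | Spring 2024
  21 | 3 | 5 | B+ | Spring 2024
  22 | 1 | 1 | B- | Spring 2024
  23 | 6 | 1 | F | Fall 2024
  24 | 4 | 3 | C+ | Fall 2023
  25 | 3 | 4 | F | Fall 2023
SELECT p.name, COUNT(*) AS n FROM enrollments c JOIN students p ON c.student_id = p.id GROUP BY p.id, p.name HAVING COUNT(*) >= 2

Execution result:
name | n
Bob Williams | 2
Bob Wilson | 4
Kate Williams | 3
Frank Davis | 2
Jack Brown | 7
Bob Davis | 4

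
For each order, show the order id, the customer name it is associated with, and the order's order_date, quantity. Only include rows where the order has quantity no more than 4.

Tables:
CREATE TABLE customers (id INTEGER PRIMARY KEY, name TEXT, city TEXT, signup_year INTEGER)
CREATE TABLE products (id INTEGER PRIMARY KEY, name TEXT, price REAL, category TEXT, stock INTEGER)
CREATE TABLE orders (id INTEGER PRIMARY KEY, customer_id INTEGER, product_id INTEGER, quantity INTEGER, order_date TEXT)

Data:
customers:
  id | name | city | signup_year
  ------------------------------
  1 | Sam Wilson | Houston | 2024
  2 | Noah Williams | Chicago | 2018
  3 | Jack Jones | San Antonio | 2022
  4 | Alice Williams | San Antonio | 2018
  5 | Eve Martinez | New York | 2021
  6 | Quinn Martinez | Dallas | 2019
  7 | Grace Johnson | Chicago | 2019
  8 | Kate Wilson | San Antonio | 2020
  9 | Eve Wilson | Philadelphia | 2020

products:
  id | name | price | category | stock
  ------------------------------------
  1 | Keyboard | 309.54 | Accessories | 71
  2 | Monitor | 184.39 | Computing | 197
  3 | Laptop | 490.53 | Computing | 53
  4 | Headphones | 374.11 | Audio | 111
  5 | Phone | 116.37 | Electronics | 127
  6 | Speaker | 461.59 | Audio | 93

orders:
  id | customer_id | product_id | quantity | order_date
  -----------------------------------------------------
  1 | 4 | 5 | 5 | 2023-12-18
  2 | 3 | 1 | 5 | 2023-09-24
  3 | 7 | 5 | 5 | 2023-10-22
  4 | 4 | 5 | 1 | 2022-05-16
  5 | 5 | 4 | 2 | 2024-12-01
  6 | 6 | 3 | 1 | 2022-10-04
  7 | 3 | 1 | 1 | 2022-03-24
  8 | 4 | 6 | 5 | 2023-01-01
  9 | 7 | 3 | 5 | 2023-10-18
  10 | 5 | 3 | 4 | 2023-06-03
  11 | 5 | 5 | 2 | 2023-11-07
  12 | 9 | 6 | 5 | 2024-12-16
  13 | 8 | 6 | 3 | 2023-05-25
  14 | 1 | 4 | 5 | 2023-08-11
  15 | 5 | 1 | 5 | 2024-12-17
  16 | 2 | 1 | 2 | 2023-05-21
SELECT c.id, p.name AS customer, c.order_date, c.quantity FROM orders c JOIN customers p ON c.customer_id = p.id WHERE c.quantity <= 4

Execution result:
id | customer | order_date | quantity
4 | Alice Williams | 2022-05-16 | 1
5 | Eve Martinez | 2024-12-01 | 2
6 | Quinn Martinez | 2022-10-04 | 1
7 | Jack Jones | 2022-03-24 | 1
10 | Eve Martinez | 2023-06-03 | 4
11 | Eve Martinez | 2023-11-07 | 2
13 | Kate Wilson | 2023-05-25 | 3
16 | Noah Williams | 2023-05-21 | 2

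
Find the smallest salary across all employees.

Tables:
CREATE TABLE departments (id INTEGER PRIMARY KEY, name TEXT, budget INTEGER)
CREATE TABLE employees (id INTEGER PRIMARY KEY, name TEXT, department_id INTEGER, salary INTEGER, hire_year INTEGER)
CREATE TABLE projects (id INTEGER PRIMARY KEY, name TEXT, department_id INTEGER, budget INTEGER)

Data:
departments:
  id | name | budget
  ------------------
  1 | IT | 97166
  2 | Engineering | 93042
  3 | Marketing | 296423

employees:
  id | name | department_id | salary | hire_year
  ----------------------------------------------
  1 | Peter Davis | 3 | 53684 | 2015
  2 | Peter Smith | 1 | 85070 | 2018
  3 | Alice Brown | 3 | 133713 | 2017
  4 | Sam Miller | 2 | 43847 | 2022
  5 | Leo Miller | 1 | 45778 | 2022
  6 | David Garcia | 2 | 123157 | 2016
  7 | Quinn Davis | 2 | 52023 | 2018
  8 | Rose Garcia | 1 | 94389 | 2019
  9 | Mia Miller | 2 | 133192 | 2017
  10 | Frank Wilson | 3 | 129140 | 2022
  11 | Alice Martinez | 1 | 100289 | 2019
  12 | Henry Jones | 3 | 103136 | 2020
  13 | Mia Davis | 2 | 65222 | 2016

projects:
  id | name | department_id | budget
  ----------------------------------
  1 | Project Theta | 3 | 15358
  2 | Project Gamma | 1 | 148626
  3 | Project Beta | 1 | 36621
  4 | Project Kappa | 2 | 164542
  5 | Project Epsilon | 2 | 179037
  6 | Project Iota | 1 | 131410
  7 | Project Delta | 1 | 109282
SELECT MIN(salary) FROM employees

Execution result:
43847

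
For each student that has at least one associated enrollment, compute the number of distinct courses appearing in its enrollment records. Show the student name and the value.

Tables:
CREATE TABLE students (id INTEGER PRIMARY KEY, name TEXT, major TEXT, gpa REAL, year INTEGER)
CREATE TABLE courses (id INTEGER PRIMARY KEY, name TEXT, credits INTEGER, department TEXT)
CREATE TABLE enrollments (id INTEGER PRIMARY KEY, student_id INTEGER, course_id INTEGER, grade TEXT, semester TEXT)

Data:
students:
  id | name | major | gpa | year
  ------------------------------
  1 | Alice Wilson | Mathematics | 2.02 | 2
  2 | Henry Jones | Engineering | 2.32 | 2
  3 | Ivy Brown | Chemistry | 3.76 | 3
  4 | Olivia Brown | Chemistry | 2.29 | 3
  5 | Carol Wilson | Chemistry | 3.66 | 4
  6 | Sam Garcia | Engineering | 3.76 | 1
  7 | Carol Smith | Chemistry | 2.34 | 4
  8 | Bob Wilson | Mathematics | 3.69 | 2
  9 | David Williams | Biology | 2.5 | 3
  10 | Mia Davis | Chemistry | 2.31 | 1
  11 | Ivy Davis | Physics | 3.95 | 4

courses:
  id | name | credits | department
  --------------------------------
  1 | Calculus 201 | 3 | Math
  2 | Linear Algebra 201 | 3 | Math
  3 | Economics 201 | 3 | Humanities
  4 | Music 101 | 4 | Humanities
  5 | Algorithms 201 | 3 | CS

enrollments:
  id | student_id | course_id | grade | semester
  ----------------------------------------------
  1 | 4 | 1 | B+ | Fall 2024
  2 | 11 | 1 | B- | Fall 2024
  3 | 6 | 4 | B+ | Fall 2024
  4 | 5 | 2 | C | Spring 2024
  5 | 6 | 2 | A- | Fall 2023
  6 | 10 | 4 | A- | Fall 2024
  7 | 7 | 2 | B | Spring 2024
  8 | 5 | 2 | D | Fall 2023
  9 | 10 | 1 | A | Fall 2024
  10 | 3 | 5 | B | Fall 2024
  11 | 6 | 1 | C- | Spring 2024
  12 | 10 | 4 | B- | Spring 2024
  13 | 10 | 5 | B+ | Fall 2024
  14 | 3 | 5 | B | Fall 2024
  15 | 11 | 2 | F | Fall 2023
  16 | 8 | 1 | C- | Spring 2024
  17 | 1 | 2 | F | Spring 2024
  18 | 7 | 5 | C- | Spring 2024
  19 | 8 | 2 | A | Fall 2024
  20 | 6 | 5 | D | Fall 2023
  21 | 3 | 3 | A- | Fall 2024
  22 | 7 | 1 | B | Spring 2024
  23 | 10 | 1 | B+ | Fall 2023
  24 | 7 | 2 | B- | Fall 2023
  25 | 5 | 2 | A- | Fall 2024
SELECT p.name, COUNT(DISTINCT c.course_id) AS distinct_course_count FROM enrollments c JOIN students p ON c.student_id = p.id GROUP BY p.id, p.name

Execution result:
name | distinct_course_count
Alice Wilson | 1
Ivy Brown | 2
Olivia Brown | 1
Carol Wilson | 1
Sam Garcia | 4
Carol Smith | 3
Bob Wilson | 2
Mia Davis | 3
Ivy Davis | 2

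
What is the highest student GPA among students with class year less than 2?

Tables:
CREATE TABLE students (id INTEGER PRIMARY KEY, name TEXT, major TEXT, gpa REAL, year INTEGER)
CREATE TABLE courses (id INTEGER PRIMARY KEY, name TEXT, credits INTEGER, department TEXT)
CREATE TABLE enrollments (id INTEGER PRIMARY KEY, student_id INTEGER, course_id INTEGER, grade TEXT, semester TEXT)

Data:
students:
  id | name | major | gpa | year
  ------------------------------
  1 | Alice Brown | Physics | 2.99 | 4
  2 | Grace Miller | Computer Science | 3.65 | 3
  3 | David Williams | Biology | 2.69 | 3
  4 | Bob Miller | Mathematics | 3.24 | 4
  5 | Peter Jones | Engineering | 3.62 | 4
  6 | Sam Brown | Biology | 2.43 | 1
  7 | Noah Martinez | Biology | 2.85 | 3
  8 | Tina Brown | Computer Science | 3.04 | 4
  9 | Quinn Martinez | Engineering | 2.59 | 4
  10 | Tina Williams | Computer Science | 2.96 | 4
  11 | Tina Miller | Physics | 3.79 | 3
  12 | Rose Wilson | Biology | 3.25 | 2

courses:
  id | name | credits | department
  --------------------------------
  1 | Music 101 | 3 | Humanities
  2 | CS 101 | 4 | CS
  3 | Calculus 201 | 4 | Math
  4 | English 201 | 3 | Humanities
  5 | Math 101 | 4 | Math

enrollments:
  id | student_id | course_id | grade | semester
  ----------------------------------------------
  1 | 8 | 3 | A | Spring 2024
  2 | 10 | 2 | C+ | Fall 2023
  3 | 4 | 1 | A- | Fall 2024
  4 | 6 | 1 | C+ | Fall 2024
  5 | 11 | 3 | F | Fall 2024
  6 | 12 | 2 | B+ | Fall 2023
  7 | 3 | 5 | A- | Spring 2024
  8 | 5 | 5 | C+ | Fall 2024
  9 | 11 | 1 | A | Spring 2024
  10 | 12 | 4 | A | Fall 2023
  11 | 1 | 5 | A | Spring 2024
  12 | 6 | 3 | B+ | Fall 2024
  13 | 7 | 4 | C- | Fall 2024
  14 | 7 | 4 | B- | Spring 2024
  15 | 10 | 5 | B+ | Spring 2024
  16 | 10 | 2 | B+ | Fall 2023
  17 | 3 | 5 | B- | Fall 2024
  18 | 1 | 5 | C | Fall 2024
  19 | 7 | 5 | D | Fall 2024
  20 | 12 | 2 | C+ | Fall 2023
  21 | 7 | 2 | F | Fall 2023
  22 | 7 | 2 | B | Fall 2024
SELECT MAX(gpa) FROM students WHERE year < 2

Execution result:
2.43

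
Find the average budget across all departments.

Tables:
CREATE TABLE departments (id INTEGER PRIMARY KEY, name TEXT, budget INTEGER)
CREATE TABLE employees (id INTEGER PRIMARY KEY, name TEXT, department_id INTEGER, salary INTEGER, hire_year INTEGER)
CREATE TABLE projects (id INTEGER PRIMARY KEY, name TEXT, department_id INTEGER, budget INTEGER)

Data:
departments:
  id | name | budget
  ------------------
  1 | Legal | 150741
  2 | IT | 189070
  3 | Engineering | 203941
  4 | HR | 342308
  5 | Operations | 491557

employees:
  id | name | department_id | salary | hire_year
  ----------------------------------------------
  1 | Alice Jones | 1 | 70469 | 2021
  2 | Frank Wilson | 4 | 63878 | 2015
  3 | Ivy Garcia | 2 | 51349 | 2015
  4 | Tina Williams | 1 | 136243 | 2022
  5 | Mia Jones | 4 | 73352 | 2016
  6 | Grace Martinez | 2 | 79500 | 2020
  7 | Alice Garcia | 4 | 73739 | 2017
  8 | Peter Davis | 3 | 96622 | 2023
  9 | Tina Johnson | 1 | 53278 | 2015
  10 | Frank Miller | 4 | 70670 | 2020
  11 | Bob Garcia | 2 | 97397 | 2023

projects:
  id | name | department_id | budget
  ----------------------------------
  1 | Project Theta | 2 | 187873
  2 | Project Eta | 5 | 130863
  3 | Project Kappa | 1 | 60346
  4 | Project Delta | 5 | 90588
SELECT AVG(budget) FROM departments

Execution result:
275523.40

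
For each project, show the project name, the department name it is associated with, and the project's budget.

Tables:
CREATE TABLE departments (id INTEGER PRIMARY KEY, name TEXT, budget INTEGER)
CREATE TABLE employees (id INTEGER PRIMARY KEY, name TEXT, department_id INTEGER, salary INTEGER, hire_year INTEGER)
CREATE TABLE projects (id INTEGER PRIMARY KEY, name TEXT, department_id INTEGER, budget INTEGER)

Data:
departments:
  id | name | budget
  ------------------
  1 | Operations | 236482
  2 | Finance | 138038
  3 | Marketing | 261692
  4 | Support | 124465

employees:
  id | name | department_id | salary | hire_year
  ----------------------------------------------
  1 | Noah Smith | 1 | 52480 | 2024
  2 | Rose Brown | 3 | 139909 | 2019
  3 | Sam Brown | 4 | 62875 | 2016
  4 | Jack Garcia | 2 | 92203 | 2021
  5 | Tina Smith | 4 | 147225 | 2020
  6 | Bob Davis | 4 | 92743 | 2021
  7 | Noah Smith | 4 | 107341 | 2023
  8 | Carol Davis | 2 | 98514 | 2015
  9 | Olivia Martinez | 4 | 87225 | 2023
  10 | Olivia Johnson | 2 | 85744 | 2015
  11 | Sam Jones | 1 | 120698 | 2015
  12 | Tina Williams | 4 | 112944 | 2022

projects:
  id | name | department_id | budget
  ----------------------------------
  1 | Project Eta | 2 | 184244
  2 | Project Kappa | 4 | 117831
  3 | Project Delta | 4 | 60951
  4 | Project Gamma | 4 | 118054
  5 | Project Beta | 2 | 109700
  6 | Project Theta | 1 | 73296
SELECT c.name, p.name AS department, c.budget FROM projects c JOIN departments p ON c.department_id = p.id

Execution result:
name | department | budget
Project Eta | Finance | 184244
Project Kappa | Support | 117831
Project Delta | Support | 60951
Project Gamma | Support | 118054
Project Beta | Finance | 109700
Project Theta | Operations | 73296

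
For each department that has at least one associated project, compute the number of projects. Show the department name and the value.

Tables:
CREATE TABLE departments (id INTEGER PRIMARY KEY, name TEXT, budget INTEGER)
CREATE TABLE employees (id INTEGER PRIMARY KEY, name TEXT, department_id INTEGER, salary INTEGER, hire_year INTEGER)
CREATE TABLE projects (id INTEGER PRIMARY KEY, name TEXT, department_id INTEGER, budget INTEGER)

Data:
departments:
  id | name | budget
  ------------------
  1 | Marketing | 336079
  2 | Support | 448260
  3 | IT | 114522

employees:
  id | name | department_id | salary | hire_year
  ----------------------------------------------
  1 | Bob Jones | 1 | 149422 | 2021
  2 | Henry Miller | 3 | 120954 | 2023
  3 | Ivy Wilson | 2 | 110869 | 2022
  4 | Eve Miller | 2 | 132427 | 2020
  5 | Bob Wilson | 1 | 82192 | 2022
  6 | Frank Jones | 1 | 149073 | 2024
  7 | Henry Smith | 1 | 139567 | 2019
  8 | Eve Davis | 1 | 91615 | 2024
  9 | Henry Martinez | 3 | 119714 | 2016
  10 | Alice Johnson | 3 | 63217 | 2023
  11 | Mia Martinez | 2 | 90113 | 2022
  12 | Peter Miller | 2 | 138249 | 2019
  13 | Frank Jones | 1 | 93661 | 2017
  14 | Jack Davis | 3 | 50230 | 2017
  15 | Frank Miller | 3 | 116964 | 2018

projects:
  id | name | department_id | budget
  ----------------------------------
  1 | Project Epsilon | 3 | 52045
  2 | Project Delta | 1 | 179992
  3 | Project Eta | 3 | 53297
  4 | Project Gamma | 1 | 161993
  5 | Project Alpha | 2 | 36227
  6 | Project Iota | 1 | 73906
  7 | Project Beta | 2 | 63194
SELECT p.name, COUNT(*) AS n FROM projects c JOIN departments p ON c.department_id = p.id GROUP BY p.id, p.name

Execution result:
name | n
Marketing | 3
Support | 2
IT | 2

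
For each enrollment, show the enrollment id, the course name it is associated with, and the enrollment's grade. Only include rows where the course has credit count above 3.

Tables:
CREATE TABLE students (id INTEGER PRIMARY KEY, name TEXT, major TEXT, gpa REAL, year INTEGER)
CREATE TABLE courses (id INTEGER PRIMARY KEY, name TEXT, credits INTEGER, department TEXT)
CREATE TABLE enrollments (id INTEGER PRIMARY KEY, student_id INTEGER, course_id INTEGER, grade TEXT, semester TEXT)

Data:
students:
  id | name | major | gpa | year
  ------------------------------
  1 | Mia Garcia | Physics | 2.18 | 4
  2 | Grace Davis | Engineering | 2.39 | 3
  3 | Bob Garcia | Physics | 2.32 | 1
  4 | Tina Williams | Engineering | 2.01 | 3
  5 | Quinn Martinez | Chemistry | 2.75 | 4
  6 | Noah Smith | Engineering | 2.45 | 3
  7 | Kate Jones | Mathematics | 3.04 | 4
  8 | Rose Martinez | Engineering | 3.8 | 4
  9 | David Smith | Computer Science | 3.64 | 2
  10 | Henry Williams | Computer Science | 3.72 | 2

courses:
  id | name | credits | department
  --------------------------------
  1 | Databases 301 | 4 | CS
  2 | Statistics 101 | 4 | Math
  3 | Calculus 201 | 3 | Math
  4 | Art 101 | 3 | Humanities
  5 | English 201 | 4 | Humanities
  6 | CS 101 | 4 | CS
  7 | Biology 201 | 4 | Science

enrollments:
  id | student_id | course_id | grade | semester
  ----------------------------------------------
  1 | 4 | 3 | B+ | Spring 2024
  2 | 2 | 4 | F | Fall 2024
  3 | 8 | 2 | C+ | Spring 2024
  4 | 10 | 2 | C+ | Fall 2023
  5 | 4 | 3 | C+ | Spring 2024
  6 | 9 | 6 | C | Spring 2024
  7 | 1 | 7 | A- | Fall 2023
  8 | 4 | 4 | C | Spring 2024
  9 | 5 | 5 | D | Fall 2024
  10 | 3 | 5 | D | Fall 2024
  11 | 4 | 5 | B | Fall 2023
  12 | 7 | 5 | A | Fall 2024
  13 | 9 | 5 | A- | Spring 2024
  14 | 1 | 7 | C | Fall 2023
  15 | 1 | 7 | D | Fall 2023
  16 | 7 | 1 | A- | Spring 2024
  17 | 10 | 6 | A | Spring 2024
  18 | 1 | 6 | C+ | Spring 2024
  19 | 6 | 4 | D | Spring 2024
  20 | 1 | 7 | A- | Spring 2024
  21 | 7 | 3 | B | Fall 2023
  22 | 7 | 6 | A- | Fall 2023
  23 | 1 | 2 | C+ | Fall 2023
SELECT c.id, p.name AS course, c.grade FROM enrollments c JOIN courses p ON c.course_id = p.id WHERE p.credits > 3

Execution result:
id | course | grade
3 | Statistics 101 | C+
4 | Statistics 101 | C+
6 | CS 101 | C
7 | Biology 201 | A-
9 | English 201 | D
10 | English 201 | D
11 | English 201 | B
12 | English 201 | A
13 | English 201 | A-
14 | Biology 201 | C
15 | Biology 201 | D
16 | Databases 301 | A-
17 | CS 101 | A
18 | CS 101 | C+
20 | Biology 201 | A-
22 | CS 101 | A-
23 | Statistics 101 | C+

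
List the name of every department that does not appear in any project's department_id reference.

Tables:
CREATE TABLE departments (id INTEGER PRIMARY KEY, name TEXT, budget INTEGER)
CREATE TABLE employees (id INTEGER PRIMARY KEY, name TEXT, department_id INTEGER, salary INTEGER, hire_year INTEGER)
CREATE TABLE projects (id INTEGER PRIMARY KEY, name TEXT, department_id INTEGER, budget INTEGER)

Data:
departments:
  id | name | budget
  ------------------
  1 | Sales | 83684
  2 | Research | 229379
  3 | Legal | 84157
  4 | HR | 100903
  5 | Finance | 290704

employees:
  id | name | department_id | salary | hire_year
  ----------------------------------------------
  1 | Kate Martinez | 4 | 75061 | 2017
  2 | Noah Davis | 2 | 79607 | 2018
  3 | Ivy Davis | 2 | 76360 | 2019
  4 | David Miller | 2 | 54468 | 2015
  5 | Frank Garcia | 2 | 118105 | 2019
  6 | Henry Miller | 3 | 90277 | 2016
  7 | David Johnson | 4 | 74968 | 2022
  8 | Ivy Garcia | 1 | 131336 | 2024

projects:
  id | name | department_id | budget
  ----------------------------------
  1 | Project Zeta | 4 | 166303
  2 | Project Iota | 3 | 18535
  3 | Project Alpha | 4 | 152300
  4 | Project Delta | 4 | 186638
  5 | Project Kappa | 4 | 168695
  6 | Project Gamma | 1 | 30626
SELECT p.name FROM departments p LEFT JOIN projects c ON c.department_id = p.id WHERE c.id IS NULL

Execution result:
name
Research
Finance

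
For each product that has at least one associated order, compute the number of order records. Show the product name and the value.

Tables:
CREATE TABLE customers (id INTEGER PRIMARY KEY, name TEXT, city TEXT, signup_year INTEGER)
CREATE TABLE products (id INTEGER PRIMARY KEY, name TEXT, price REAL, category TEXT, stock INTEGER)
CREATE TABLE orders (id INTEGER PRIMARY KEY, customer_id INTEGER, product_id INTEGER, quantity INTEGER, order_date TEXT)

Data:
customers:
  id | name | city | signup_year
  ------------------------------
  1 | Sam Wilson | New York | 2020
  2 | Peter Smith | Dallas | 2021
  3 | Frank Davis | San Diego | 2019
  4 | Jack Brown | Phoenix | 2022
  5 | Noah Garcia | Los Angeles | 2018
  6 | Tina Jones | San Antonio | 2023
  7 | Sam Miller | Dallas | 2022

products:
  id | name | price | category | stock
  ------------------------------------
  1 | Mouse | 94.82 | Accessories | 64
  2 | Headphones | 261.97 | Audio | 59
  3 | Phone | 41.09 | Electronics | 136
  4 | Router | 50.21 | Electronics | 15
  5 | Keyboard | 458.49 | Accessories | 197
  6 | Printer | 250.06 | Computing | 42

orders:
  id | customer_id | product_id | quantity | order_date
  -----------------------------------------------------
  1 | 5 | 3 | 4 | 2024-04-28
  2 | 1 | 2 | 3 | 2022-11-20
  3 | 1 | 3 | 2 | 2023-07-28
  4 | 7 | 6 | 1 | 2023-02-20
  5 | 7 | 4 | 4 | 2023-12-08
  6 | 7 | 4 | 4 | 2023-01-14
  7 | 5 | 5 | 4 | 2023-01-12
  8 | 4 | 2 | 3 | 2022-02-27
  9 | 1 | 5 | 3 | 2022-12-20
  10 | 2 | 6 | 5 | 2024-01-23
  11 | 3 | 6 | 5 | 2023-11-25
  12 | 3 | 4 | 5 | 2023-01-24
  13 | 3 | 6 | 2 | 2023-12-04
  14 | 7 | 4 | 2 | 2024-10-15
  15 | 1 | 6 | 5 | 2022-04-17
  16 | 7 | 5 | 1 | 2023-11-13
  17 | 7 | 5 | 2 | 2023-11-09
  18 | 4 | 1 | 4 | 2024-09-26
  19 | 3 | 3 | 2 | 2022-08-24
SELECT p.name, COUNT(*) AS n FROM orders c JOIN products p ON c.product_id = p.id GROUP BY p.id, p.name

Execution result:
name | n
Mouse | 1
Headphones | 2
Phone | 3
Router | 4
Keyboard | 4
Printer | 5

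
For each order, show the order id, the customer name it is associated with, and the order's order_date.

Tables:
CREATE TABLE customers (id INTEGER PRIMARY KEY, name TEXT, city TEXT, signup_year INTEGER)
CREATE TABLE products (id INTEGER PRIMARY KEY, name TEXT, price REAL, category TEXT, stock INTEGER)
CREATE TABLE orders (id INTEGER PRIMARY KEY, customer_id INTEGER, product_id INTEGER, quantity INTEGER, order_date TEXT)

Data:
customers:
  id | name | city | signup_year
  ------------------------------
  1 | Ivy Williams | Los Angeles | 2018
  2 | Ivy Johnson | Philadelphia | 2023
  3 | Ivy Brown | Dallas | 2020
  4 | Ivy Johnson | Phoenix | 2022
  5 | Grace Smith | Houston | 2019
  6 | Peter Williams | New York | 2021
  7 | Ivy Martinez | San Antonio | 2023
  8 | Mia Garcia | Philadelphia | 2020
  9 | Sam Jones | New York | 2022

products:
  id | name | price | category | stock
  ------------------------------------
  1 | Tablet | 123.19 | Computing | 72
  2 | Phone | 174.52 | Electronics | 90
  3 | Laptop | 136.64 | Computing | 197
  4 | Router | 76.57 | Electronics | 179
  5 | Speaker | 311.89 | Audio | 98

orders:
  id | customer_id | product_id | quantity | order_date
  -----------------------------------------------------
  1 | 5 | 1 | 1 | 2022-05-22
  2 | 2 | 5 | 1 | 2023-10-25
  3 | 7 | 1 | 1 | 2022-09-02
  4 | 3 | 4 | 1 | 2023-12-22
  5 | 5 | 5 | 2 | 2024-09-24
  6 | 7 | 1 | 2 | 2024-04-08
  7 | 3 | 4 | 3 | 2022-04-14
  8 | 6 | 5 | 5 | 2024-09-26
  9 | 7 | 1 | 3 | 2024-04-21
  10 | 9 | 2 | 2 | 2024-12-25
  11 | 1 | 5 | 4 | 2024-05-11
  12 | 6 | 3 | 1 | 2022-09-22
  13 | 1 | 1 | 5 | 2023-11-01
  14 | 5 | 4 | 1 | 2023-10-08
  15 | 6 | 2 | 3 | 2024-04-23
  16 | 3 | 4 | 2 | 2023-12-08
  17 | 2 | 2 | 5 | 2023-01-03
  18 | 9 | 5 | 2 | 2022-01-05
SELECT c.id, p.name AS customer, c.order_date FROM orders c JOIN customers p ON c.customer_id = p.id

Execution result:
id | customer | order_date
1 | Grace Smith | 2022-05-22
2 | Ivy Johnson | 2023-10-25
3 | Ivy Martinez | 2022-09-02
4 | Ivy Brown | 2023-12-22
5 | Grace Smith | 2024-09-24
6 | Ivy Martinez | 2024-04-08
7 | Ivy Brown | 2022-04-14
8 | Peter Williams | 2024-09-26
9 | Ivy Martinez | 2024-04-21
10 | Sam Jones | 2024-12-25
11 | Ivy Williams | 2024-05-11
12 | Peter Williams | 2022-09-22
13 | Ivy Williams | 2023-11-01
14 | Grace Smith | 2023-10-08
15 | Peter Williams | 2024-04-23
16 | Ivy Brown | 2023-12-08
17 | Ivy Johnson | 2023-01-03
18 | Sam Jones | 2022-01-05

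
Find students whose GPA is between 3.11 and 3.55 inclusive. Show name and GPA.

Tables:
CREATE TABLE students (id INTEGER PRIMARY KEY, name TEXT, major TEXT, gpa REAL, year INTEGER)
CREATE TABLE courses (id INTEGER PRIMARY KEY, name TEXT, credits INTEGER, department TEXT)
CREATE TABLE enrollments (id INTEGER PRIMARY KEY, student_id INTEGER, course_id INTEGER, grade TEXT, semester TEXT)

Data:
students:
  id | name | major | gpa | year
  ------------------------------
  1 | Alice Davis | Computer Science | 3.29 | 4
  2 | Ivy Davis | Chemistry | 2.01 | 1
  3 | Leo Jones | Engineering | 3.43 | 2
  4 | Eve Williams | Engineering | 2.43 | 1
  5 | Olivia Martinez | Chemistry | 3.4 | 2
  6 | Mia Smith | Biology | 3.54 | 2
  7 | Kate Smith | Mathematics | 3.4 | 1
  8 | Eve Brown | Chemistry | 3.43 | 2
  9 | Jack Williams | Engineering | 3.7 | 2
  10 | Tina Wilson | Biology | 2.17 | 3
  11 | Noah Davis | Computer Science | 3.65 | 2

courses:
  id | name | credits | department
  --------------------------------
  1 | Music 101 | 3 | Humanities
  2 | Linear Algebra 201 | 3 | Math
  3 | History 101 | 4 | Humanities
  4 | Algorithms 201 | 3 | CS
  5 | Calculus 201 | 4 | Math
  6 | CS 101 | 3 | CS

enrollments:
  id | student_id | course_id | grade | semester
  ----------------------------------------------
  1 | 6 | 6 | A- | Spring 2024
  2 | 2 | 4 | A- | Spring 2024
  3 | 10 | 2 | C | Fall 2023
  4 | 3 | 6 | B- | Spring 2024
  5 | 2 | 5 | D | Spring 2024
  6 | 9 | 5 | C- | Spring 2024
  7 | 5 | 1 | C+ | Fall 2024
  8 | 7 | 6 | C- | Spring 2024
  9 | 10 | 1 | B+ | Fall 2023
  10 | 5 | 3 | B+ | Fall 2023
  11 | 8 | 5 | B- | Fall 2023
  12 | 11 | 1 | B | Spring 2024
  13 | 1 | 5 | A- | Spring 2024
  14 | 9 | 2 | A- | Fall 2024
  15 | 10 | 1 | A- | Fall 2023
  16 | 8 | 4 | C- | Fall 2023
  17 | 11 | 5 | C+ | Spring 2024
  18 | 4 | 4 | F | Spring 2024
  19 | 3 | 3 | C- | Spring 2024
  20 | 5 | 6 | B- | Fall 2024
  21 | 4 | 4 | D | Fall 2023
SELECT name, gpa FROM students WHERE gpa BETWEEN 3.11 AND 3.55

Execution result:
name | gpa
Alice Davis | 3.29
Leo Jones | 3.43
Olivia Martinez | 3.40
Mia Smith | 3.54
Kate Smith | 3.40
Eve Brown | 3.43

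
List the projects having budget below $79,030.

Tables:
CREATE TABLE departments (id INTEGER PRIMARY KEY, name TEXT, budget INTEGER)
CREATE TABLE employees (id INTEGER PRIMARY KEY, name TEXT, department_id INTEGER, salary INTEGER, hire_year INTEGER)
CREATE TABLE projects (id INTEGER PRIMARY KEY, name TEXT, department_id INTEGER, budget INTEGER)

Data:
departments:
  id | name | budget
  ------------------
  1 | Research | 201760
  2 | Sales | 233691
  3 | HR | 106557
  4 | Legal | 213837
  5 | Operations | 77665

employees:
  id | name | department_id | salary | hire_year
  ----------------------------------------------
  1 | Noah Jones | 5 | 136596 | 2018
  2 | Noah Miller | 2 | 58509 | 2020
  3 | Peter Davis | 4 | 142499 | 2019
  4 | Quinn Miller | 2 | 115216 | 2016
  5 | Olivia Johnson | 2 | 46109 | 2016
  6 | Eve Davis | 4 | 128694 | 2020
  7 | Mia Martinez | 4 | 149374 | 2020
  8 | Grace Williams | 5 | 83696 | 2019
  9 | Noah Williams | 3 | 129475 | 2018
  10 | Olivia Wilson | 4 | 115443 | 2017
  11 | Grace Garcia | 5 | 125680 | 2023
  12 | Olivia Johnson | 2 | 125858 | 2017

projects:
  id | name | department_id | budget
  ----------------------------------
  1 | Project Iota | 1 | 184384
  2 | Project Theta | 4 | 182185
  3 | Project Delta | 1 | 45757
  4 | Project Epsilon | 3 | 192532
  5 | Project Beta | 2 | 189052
SELECT name, budget FROM projects WHERE budget < 79030

Execution result:
name | budget
Project Delta | 45757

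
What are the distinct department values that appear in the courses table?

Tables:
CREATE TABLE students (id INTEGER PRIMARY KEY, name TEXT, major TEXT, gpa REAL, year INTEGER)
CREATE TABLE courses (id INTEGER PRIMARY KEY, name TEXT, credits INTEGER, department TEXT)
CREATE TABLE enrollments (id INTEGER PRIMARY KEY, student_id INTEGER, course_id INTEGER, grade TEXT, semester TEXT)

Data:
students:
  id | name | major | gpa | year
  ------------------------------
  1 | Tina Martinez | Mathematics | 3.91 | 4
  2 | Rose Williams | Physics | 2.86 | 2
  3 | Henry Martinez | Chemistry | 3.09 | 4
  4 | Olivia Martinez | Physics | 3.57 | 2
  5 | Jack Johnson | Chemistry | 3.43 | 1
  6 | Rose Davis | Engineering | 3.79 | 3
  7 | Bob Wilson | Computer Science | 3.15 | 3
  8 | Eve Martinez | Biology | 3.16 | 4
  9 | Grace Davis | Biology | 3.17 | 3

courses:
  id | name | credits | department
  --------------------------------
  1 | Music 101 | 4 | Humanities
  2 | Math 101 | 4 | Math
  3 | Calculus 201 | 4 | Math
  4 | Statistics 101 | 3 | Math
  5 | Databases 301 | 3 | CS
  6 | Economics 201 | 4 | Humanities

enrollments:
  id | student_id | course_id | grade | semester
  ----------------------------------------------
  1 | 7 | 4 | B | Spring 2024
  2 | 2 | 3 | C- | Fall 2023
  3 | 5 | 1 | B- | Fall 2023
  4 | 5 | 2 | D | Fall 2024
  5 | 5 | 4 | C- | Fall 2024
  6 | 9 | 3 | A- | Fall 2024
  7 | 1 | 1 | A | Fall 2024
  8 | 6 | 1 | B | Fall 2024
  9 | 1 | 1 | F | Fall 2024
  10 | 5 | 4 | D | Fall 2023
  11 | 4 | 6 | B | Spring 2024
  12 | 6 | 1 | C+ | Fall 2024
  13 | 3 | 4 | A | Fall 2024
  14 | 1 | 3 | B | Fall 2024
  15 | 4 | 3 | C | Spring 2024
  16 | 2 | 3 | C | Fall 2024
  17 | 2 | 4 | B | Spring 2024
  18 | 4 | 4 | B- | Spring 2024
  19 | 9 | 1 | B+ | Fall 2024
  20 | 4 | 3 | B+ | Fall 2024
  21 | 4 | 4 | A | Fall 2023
SELECT DISTINCT department FROM courses

Execution result:
department
Humanities
Math
CS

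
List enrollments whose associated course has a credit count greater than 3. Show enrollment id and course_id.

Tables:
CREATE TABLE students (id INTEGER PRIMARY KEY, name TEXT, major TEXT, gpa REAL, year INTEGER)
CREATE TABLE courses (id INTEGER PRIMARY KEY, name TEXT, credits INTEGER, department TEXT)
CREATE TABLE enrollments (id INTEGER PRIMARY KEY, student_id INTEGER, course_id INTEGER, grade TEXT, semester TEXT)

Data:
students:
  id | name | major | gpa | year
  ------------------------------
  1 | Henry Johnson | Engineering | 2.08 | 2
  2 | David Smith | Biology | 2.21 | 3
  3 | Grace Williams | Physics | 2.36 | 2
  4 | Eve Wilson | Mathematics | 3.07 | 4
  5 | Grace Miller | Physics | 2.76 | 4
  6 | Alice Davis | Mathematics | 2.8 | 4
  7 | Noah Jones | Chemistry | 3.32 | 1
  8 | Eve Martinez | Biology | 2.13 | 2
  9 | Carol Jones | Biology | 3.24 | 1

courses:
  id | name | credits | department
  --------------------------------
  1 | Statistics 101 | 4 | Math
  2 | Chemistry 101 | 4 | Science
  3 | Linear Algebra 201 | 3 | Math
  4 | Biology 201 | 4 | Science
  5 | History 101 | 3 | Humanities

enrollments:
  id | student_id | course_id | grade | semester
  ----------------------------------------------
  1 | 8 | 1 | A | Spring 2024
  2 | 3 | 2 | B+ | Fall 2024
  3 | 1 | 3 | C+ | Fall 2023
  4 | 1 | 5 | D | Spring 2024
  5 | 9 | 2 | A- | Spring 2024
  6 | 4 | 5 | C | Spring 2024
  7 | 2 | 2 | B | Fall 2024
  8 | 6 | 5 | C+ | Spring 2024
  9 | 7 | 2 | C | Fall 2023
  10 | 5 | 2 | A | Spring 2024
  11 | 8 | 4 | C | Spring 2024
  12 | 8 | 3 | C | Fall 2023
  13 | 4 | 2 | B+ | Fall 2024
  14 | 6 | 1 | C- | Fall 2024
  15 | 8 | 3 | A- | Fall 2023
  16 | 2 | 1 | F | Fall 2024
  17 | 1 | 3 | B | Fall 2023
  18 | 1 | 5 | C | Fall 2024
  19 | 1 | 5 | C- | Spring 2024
SELECT id, course_id FROM enrollments WHERE course_id IN (SELECT id FROM courses WHERE credits > 3)

Execution result:
id | course_id
1 | 1
2 | 2
5 | 2
7 | 2
9 | 2
10 | 2
11 | 4
13 | 2
14 | 1
16 | 1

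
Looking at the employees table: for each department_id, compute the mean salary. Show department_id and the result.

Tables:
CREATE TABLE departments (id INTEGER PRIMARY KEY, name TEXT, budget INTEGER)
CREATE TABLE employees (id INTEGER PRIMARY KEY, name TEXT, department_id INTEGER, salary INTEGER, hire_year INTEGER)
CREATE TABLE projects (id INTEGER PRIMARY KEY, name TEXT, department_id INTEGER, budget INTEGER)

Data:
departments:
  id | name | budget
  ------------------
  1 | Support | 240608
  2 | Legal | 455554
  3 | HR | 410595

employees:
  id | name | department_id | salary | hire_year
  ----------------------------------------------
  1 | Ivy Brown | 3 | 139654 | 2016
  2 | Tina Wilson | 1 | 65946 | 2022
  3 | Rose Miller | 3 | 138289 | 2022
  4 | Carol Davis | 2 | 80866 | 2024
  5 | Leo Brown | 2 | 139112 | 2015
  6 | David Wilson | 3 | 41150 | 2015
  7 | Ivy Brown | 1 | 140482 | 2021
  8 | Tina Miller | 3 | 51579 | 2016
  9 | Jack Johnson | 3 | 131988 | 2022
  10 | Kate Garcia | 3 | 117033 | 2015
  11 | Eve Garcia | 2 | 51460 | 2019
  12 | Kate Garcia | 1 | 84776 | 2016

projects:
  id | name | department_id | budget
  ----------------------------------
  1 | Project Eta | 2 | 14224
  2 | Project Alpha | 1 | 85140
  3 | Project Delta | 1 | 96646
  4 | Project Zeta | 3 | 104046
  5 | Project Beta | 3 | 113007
SELECT department_id, AVG(salary) AS avg_salary FROM employees GROUP BY department_id

Execution result:
department_id | avg_salary
1 | 97068.00
2 | 90479.33
3 | 103282.17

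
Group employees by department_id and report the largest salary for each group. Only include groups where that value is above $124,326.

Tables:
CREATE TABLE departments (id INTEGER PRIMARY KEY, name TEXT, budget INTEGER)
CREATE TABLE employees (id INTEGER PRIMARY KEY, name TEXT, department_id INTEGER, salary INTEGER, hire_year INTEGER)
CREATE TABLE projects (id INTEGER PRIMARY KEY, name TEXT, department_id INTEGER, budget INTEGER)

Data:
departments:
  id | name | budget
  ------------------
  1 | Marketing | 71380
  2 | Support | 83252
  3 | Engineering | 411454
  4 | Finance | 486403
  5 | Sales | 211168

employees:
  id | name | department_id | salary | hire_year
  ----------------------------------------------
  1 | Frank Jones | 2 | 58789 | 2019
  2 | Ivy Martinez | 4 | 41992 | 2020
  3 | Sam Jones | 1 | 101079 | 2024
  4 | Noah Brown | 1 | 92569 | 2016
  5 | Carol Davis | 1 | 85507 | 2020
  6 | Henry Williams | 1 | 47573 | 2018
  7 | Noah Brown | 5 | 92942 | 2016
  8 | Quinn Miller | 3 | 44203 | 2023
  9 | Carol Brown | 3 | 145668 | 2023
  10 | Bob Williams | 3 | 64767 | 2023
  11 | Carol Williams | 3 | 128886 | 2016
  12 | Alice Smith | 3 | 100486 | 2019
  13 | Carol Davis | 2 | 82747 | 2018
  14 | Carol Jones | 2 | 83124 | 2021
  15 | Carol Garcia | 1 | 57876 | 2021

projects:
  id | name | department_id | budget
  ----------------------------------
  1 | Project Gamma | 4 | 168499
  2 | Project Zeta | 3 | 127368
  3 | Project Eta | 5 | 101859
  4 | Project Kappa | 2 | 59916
SELECT department_id, MAX(salary) AS max_salary FROM employees GROUP BY department_id HAVING MAX(salary) > 124326

Execution result:
department_id | max_salary
3 | 145668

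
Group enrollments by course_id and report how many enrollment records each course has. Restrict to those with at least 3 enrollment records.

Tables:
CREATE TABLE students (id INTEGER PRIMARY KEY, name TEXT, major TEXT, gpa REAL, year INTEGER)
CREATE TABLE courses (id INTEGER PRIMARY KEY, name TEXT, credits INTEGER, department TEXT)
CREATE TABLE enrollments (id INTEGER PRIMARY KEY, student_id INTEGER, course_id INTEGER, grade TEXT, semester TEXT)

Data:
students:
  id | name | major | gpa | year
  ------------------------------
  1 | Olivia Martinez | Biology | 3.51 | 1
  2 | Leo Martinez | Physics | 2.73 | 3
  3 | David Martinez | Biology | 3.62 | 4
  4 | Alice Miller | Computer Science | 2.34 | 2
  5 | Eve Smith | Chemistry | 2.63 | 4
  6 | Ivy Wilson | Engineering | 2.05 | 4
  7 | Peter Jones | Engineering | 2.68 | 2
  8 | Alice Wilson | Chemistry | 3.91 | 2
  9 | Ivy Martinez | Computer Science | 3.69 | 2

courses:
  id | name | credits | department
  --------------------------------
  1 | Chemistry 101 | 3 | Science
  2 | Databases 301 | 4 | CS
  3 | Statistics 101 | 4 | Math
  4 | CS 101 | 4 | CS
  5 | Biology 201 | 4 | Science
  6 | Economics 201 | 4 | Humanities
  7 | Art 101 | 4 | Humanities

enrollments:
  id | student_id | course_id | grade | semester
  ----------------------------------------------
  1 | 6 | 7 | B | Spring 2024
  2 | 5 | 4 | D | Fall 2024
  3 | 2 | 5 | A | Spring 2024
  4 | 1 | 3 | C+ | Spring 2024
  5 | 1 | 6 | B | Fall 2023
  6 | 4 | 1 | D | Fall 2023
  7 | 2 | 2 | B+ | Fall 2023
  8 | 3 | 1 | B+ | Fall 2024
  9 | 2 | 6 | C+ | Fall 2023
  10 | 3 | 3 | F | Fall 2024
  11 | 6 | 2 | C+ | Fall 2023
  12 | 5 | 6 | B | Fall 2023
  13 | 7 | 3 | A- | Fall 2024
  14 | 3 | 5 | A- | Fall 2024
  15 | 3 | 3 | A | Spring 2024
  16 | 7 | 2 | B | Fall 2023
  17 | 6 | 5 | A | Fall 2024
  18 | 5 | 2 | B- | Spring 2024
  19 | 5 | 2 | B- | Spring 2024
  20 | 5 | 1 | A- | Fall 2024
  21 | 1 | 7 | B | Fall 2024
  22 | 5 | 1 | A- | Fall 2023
SELECT course_id, COUNT(*) AS enrollment_count FROM enrollments GROUP BY course_id HAVING COUNT(*) >= 3

Execution result:
course_id | enrollment_count
1 | 4
2 | 5
3 | 4
5 | 3
6 | 3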